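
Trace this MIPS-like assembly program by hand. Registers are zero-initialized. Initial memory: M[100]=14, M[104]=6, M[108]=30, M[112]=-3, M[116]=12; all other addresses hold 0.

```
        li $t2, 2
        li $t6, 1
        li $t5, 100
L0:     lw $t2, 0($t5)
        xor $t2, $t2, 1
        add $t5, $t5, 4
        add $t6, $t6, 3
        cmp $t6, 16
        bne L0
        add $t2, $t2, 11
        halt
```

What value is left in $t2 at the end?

$t2=2
$t6=1
$t5=100
$t2=M[100]=14
$t2=14^1=15
$t5=100+4=104
$t6=1+3=4
cmp $t6, 16  (cmp 4,16)
bne L0: taken
$t2=M[104]=6
$t2=6^1=7
$t5=104+4=108
$t6=4+3=7
cmp $t6, 16  (cmp 7,16)
bne L0: taken
$t2=M[108]=30
$t2=30^1=31
$t5=108+4=112
$t6=7+3=10
cmp $t6, 16  (cmp 10,16)
bne L0: taken
$t2=M[112]=-3
$t2=(-3)^1=-4
$t5=112+4=116
$t6=10+3=13
cmp $t6, 16  (cmp 13,16)
bne L0: taken
$t2=M[116]=12
$t2=12^1=13
$t5=116+4=120
$t6=13+3=16
cmp $t6, 16  (cmp 16,16)
bne L0: not taken
$t2=13+11=24
halt.

24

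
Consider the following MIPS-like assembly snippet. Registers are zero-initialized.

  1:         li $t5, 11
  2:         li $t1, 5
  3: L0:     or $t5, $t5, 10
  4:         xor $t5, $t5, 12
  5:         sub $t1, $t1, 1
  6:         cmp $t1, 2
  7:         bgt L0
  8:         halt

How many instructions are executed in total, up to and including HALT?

18

after li $t5, 11: $t5=11
after li $t1, 5: $t1=5
after or $t5, $t5, 10: $t5=11|10=11
after xor $t5, $t5, 12: $t5=11^12=7
after sub $t1, $t1, 1: $t1=5-1=4
cmp $t1, 2  (cmp 4,2)
bgt L0: taken
after or $t5, $t5, 10: $t5=7|10=15
after xor $t5, $t5, 12: $t5=15^12=3
after sub $t1, $t1, 1: $t1=4-1=3
cmp $t1, 2  (cmp 3,2)
bgt L0: taken
after or $t5, $t5, 10: $t5=3|10=11
after xor $t5, $t5, 12: $t5=11^12=7
after sub $t1, $t1, 1: $t1=3-1=2
cmp $t1, 2  (cmp 2,2)
bgt L0: not taken
halt.
Total executed instructions: 18.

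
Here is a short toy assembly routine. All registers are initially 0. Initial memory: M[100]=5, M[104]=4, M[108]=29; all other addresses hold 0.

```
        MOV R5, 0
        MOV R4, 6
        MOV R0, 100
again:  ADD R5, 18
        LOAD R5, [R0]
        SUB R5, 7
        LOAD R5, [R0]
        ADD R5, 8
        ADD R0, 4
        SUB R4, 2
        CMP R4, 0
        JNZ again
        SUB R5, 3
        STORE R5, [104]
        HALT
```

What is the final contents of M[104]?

34

MOV R5, 0 → R5=0
MOV R4, 6 → R4=6
MOV R0, 100 → R0=100
ADD R5, 18 → R5=0+18=18
LOAD R5, [R0] → R5=M[100]=5
SUB R5, 7 → R5=5-7=-2
LOAD R5, [R0] → R5=M[100]=5
ADD R5, 8 → R5=5+8=13
ADD R0, 4 → R0=100+4=104
SUB R4, 2 → R4=6-2=4
CMP R4, 0  (cmp 4,0)
JNZ again: taken
ADD R5, 18 → R5=13+18=31
LOAD R5, [R0] → R5=M[104]=4
SUB R5, 7 → R5=4-7=-3
LOAD R5, [R0] → R5=M[104]=4
ADD R5, 8 → R5=4+8=12
ADD R0, 4 → R0=104+4=108
SUB R4, 2 → R4=4-2=2
CMP R4, 0  (cmp 2,0)
JNZ again: taken
ADD R5, 18 → R5=12+18=30
LOAD R5, [R0] → R5=M[108]=29
SUB R5, 7 → R5=29-7=22
LOAD R5, [R0] → R5=M[108]=29
ADD R5, 8 → R5=29+8=37
ADD R0, 4 → R0=108+4=112
SUB R4, 2 → R4=2-2=0
CMP R4, 0  (cmp 0,0)
JNZ again: not taken
SUB R5, 3 → R5=37-3=34
STORE R5, [104] → M[104]=34
halt.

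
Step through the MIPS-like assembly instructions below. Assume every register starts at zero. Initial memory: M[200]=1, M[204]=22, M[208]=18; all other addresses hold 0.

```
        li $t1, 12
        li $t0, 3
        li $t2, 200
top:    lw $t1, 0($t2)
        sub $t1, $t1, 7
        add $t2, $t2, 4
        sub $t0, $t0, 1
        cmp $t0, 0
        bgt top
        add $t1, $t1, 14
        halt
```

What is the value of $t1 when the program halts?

25

$t1=12
$t0=3
$t2=200
$t1=M[200]=1
$t1=1-7=-6
$t2=200+4=204
$t0=3-1=2
cmp $t0, 0  (cmp 2,0)
bgt top: taken
$t1=M[204]=22
$t1=22-7=15
$t2=204+4=208
$t0=2-1=1
cmp $t0, 0  (cmp 1,0)
bgt top: taken
$t1=M[208]=18
$t1=18-7=11
$t2=208+4=212
$t0=1-1=0
cmp $t0, 0  (cmp 0,0)
bgt top: not taken
$t1=11+14=25
halt.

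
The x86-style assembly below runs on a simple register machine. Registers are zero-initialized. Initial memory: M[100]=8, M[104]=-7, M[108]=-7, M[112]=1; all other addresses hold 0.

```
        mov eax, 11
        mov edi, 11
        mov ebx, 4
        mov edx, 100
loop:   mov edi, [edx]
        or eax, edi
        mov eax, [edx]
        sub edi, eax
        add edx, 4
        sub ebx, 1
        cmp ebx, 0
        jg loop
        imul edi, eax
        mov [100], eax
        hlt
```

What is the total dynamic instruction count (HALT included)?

eax=11
edi=11
ebx=4
edx=100
edi=M[100]=8
eax=11|8=11
eax=M[100]=8
edi=8-8=0
edx=100+4=104
ebx=4-1=3
cmp ebx, 0  (cmp 3,0)
jg loop: taken
edi=M[104]=-7
eax=8|(-7)=-7
eax=M[104]=-7
edi=(-7)-(-7)=0
edx=104+4=108
ebx=3-1=2
cmp ebx, 0  (cmp 2,0)
jg loop: taken
edi=M[108]=-7
eax=(-7)|(-7)=-7
eax=M[108]=-7
edi=(-7)-(-7)=0
edx=108+4=112
ebx=2-1=1
cmp ebx, 0  (cmp 1,0)
jg loop: taken
edi=M[112]=1
eax=(-7)|1=-7
eax=M[112]=1
edi=1-1=0
edx=112+4=116
ebx=1-1=0
cmp ebx, 0  (cmp 0,0)
jg loop: not taken
edi=0*1=0
mov [100], eax → M[100]=1
halt.
Total executed instructions: 39.

39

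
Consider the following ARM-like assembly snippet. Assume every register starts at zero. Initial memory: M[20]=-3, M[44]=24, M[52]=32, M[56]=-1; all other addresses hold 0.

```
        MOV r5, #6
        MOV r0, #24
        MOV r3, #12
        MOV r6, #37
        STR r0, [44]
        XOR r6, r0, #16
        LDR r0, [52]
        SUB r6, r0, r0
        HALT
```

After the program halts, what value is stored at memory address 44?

24

MOV r5, #6 → r5=6
MOV r0, #24 → r0=24
MOV r3, #12 → r3=12
MOV r6, #37 → r6=37
STR r0, [44] → M[44]=24
XOR r6, r0, #16 → r6=24^16=8
LDR r0, [52] → r0=M[52]=32
SUB r6, r0, r0 → r6=32-32=0
halt.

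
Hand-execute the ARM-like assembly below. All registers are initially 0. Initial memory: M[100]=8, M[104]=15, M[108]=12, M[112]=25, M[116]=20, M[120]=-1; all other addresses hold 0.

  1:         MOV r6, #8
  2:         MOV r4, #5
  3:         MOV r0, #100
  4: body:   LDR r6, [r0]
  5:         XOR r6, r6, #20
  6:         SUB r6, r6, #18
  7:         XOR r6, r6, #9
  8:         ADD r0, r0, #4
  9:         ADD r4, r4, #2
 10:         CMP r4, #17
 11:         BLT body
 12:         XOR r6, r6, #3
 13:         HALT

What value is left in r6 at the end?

r6=8
r4=5
r0=100
r6=M[100]=8
r6=8^20=28
r6=28-18=10
r6=10^9=3
r0=100+4=104
r4=5+2=7
CMP r4, #17  (cmp 7,17)
BLT body: taken
r6=M[104]=15
r6=15^20=27
r6=27-18=9
r6=9^9=0
r0=104+4=108
r4=7+2=9
CMP r4, #17  (cmp 9,17)
BLT body: taken
r6=M[108]=12
r6=12^20=24
r6=24-18=6
r6=6^9=15
r0=108+4=112
r4=9+2=11
CMP r4, #17  (cmp 11,17)
BLT body: taken
r6=M[112]=25
r6=25^20=13
r6=13-18=-5
r6=(-5)^9=-14
r0=112+4=116
r4=11+2=13
CMP r4, #17  (cmp 13,17)
BLT body: taken
r6=M[116]=20
r6=20^20=0
r6=0-18=-18
r6=(-18)^9=-25
r0=116+4=120
r4=13+2=15
CMP r4, #17  (cmp 15,17)
BLT body: taken
r6=M[120]=-1
r6=(-1)^20=-21
r6=(-21)-18=-39
r6=(-39)^9=-48
r0=120+4=124
r4=15+2=17
CMP r4, #17  (cmp 17,17)
BLT body: not taken
r6=(-48)^3=-45
halt.

-45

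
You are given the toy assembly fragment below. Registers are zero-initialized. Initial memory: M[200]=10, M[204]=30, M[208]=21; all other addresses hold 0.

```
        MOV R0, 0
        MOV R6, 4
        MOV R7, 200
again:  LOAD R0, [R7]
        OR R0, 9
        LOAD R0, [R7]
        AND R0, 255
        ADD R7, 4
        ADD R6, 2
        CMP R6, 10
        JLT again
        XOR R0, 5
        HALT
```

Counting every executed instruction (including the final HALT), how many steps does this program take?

after MOV R0, 0: R0=0
after MOV R6, 4: R6=4
after MOV R7, 200: R7=200
after LOAD R0, [R7]: R0=M[200]=10
after OR R0, 9: R0=10|9=11
after LOAD R0, [R7]: R0=M[200]=10
after AND R0, 255: R0=10&255=10
after ADD R7, 4: R7=200+4=204
after ADD R6, 2: R6=4+2=6
CMP R6, 10  (cmp 6,10)
JLT again: taken
after LOAD R0, [R7]: R0=M[204]=30
after OR R0, 9: R0=30|9=31
after LOAD R0, [R7]: R0=M[204]=30
after AND R0, 255: R0=30&255=30
after ADD R7, 4: R7=204+4=208
after ADD R6, 2: R6=6+2=8
CMP R6, 10  (cmp 8,10)
JLT again: taken
after LOAD R0, [R7]: R0=M[208]=21
after OR R0, 9: R0=21|9=29
after LOAD R0, [R7]: R0=M[208]=21
after AND R0, 255: R0=21&255=21
after ADD R7, 4: R7=208+4=212
after ADD R6, 2: R6=8+2=10
CMP R6, 10  (cmp 10,10)
JLT again: not taken
after XOR R0, 5: R0=21^5=16
halt.
Total executed instructions: 29.

29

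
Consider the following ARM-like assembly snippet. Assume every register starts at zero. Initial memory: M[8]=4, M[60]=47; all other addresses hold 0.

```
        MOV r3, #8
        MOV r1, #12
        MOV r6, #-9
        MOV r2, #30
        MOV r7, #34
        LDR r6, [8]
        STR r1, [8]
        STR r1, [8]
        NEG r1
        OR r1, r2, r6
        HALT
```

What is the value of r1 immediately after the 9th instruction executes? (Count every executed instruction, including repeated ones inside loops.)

-12

r3=8
r1=12
r6=-9
r2=30
r7=34
r6=M[8]=4
STR r1, [8] → M[8]=12
STR r1, [8] → M[8]=12
r1=-(12)=-12
After step 9: r1 = -12.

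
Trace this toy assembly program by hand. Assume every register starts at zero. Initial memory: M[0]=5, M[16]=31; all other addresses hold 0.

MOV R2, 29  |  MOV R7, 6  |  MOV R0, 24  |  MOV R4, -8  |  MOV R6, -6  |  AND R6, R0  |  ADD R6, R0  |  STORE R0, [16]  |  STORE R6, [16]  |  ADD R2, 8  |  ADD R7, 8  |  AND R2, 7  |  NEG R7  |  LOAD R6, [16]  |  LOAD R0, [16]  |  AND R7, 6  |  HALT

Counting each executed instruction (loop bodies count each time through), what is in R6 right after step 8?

MOV R2, 29 → R2=29
MOV R7, 6 → R7=6
MOV R0, 24 → R0=24
MOV R4, -8 → R4=-8
MOV R6, -6 → R6=-6
AND R6, R0 → R6=(-6)&24=24
ADD R6, R0 → R6=24+24=48
STORE R0, [16] → M[16]=24
After step 8: R6 = 48.

48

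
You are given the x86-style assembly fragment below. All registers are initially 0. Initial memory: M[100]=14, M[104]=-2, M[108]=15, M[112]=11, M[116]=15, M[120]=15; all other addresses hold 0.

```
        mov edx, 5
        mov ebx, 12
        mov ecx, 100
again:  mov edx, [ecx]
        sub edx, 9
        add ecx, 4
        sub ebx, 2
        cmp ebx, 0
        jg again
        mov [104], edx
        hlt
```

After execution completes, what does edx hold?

6

edx=5
ebx=12
ecx=100
edx=M[100]=14
edx=14-9=5
ecx=100+4=104
ebx=12-2=10
cmp ebx, 0  (cmp 10,0)
jg again: taken
edx=M[104]=-2
edx=(-2)-9=-11
ecx=104+4=108
ebx=10-2=8
cmp ebx, 0  (cmp 8,0)
jg again: taken
edx=M[108]=15
edx=15-9=6
ecx=108+4=112
ebx=8-2=6
cmp ebx, 0  (cmp 6,0)
jg again: taken
edx=M[112]=11
edx=11-9=2
ecx=112+4=116
ebx=6-2=4
cmp ebx, 0  (cmp 4,0)
jg again: taken
edx=M[116]=15
edx=15-9=6
ecx=116+4=120
ebx=4-2=2
cmp ebx, 0  (cmp 2,0)
jg again: taken
edx=M[120]=15
edx=15-9=6
ecx=120+4=124
ebx=2-2=0
cmp ebx, 0  (cmp 0,0)
jg again: not taken
mov [104], edx → M[104]=6
halt.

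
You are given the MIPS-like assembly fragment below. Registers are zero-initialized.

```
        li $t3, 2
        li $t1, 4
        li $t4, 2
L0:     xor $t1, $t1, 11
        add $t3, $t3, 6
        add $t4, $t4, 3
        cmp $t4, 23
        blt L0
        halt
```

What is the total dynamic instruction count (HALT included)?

39

$t3=2
$t1=4
$t4=2
$t1=4^11=15
$t3=2+6=8
$t4=2+3=5
cmp $t4, 23  (cmp 5,23)
blt L0: taken
$t1=15^11=4
$t3=8+6=14
$t4=5+3=8
cmp $t4, 23  (cmp 8,23)
blt L0: taken
$t1=4^11=15
$t3=14+6=20
$t4=8+3=11
cmp $t4, 23  (cmp 11,23)
blt L0: taken
$t1=15^11=4
$t3=20+6=26
$t4=11+3=14
cmp $t4, 23  (cmp 14,23)
blt L0: taken
$t1=4^11=15
$t3=26+6=32
$t4=14+3=17
cmp $t4, 23  (cmp 17,23)
blt L0: taken
$t1=15^11=4
$t3=32+6=38
$t4=17+3=20
cmp $t4, 23  (cmp 20,23)
blt L0: taken
$t1=4^11=15
$t3=38+6=44
$t4=20+3=23
cmp $t4, 23  (cmp 23,23)
blt L0: not taken
halt.
Total executed instructions: 39.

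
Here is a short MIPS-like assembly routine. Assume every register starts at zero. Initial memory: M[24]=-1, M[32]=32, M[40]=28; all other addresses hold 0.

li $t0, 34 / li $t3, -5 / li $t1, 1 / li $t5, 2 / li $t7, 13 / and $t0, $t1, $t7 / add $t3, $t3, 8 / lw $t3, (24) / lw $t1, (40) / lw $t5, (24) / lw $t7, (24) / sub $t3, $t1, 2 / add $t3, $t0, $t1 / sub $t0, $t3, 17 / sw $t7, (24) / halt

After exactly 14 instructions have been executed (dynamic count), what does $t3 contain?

$t0=34
$t3=-5
$t1=1
$t5=2
$t7=13
$t0=1&13=1
$t3=(-5)+8=3
$t3=M[24]=-1
$t1=M[40]=28
$t5=M[24]=-1
$t7=M[24]=-1
$t3=28-2=26
$t3=1+28=29
$t0=29-17=12
After step 14: $t3 = 29.

29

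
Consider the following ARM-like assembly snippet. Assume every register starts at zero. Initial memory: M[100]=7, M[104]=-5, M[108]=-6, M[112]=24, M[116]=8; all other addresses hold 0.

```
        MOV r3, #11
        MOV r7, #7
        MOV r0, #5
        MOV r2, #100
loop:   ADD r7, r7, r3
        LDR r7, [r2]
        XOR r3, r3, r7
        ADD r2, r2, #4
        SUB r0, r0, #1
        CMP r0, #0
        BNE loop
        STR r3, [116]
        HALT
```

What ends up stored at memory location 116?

29

after MOV r3, #11: r3=11
after MOV r7, #7: r7=7
after MOV r0, #5: r0=5
after MOV r2, #100: r2=100
after ADD r7, r7, r3: r7=7+11=18
after LDR r7, [r2]: r7=M[100]=7
after XOR r3, r3, r7: r3=11^7=12
after ADD r2, r2, #4: r2=100+4=104
after SUB r0, r0, #1: r0=5-1=4
CMP r0, #0  (cmp 4,0)
BNE loop: taken
after ADD r7, r7, r3: r7=7+12=19
after LDR r7, [r2]: r7=M[104]=-5
after XOR r3, r3, r7: r3=12^(-5)=-9
after ADD r2, r2, #4: r2=104+4=108
after SUB r0, r0, #1: r0=4-1=3
CMP r0, #0  (cmp 3,0)
BNE loop: taken
after ADD r7, r7, r3: r7=(-5)+(-9)=-14
after LDR r7, [r2]: r7=M[108]=-6
after XOR r3, r3, r7: r3=(-9)^(-6)=13
after ADD r2, r2, #4: r2=108+4=112
after SUB r0, r0, #1: r0=3-1=2
CMP r0, #0  (cmp 2,0)
BNE loop: taken
after ADD r7, r7, r3: r7=(-6)+13=7
after LDR r7, [r2]: r7=M[112]=24
after XOR r3, r3, r7: r3=13^24=21
after ADD r2, r2, #4: r2=112+4=116
after SUB r0, r0, #1: r0=2-1=1
CMP r0, #0  (cmp 1,0)
BNE loop: taken
after ADD r7, r7, r3: r7=24+21=45
after LDR r7, [r2]: r7=M[116]=8
after XOR r3, r3, r7: r3=21^8=29
after ADD r2, r2, #4: r2=116+4=120
after SUB r0, r0, #1: r0=1-1=0
CMP r0, #0  (cmp 0,0)
BNE loop: not taken
STR r3, [116] → M[116]=29
halt.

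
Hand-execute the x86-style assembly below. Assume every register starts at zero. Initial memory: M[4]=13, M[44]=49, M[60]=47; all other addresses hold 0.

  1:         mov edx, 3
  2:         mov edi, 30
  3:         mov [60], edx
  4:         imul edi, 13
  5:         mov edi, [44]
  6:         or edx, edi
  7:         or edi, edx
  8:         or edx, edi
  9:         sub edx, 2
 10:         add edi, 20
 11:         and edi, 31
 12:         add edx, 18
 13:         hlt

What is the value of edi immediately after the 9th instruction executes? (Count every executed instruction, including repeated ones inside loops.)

after mov edx, 3: edx=3
after mov edi, 30: edi=30
mov [60], edx → M[60]=3
after imul edi, 13: edi=30*13=390
after mov edi, [44]: edi=M[44]=49
after or edx, edi: edx=3|49=51
after or edi, edx: edi=49|51=51
after or edx, edi: edx=51|51=51
after sub edx, 2: edx=51-2=49
After step 9: edi = 51.

51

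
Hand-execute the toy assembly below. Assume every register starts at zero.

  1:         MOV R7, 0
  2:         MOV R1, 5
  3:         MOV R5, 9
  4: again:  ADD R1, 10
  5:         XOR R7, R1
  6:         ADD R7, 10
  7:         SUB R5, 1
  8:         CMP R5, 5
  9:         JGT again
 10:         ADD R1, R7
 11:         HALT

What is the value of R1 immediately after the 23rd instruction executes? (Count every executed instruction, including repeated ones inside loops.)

45

after MOV R7, 0: R7=0
after MOV R1, 5: R1=5
after MOV R5, 9: R5=9
after ADD R1, 10: R1=5+10=15
after XOR R7, R1: R7=0^15=15
after ADD R7, 10: R7=15+10=25
after SUB R5, 1: R5=9-1=8
CMP R5, 5  (cmp 8,5)
JGT again: taken
after ADD R1, 10: R1=15+10=25
after XOR R7, R1: R7=25^25=0
after ADD R7, 10: R7=0+10=10
after SUB R5, 1: R5=8-1=7
CMP R5, 5  (cmp 7,5)
JGT again: taken
after ADD R1, 10: R1=25+10=35
after XOR R7, R1: R7=10^35=41
after ADD R7, 10: R7=41+10=51
after SUB R5, 1: R5=7-1=6
CMP R5, 5  (cmp 6,5)
JGT again: taken
after ADD R1, 10: R1=35+10=45
after XOR R7, R1: R7=51^45=30
After step 23: R1 = 45.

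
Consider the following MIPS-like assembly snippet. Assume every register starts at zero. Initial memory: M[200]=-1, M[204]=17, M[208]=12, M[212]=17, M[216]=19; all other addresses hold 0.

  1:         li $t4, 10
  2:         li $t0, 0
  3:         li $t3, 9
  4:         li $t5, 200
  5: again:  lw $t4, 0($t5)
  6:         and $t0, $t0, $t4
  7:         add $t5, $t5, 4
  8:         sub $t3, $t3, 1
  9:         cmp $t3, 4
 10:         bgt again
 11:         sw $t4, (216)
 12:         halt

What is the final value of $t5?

220

$t4=10
$t0=0
$t3=9
$t5=200
$t4=M[200]=-1
$t0=0&(-1)=0
$t5=200+4=204
$t3=9-1=8
cmp $t3, 4  (cmp 8,4)
bgt again: taken
$t4=M[204]=17
$t0=0&17=0
$t5=204+4=208
$t3=8-1=7
cmp $t3, 4  (cmp 7,4)
bgt again: taken
$t4=M[208]=12
$t0=0&12=0
$t5=208+4=212
$t3=7-1=6
cmp $t3, 4  (cmp 6,4)
bgt again: taken
$t4=M[212]=17
$t0=0&17=0
$t5=212+4=216
$t3=6-1=5
cmp $t3, 4  (cmp 5,4)
bgt again: taken
$t4=M[216]=19
$t0=0&19=0
$t5=216+4=220
$t3=5-1=4
cmp $t3, 4  (cmp 4,4)
bgt again: not taken
sw $t4, (216) → M[216]=19
halt.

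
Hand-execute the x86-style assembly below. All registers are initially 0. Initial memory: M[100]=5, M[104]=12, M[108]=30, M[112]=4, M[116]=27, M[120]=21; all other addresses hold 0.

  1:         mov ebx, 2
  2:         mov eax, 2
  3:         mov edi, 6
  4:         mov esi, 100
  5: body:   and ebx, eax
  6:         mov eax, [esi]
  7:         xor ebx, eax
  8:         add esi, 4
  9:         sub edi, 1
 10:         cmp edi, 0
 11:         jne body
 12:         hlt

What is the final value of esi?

124

mov ebx, 2 → ebx=2
mov eax, 2 → eax=2
mov edi, 6 → edi=6
mov esi, 100 → esi=100
and ebx, eax → ebx=2&2=2
mov eax, [esi] → eax=M[100]=5
xor ebx, eax → ebx=2^5=7
add esi, 4 → esi=100+4=104
sub edi, 1 → edi=6-1=5
cmp edi, 0  (cmp 5,0)
jne body: taken
and ebx, eax → ebx=7&5=5
mov eax, [esi] → eax=M[104]=12
xor ebx, eax → ebx=5^12=9
add esi, 4 → esi=104+4=108
sub edi, 1 → edi=5-1=4
cmp edi, 0  (cmp 4,0)
jne body: taken
and ebx, eax → ebx=9&12=8
mov eax, [esi] → eax=M[108]=30
xor ebx, eax → ebx=8^30=22
add esi, 4 → esi=108+4=112
sub edi, 1 → edi=4-1=3
cmp edi, 0  (cmp 3,0)
jne body: taken
and ebx, eax → ebx=22&30=22
mov eax, [esi] → eax=M[112]=4
xor ebx, eax → ebx=22^4=18
add esi, 4 → esi=112+4=116
sub edi, 1 → edi=3-1=2
cmp edi, 0  (cmp 2,0)
jne body: taken
and ebx, eax → ebx=18&4=0
mov eax, [esi] → eax=M[116]=27
xor ebx, eax → ebx=0^27=27
add esi, 4 → esi=116+4=120
sub edi, 1 → edi=2-1=1
cmp edi, 0  (cmp 1,0)
jne body: taken
and ebx, eax → ebx=27&27=27
mov eax, [esi] → eax=M[120]=21
xor ebx, eax → ebx=27^21=14
add esi, 4 → esi=120+4=124
sub edi, 1 → edi=1-1=0
cmp edi, 0  (cmp 0,0)
jne body: not taken
halt.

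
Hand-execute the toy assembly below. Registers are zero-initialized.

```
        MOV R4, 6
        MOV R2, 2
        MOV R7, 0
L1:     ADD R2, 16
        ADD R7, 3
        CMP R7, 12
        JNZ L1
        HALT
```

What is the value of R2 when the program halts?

after MOV R4, 6: R4=6
after MOV R2, 2: R2=2
after MOV R7, 0: R7=0
after ADD R2, 16: R2=2+16=18
after ADD R7, 3: R7=0+3=3
CMP R7, 12  (cmp 3,12)
JNZ L1: taken
after ADD R2, 16: R2=18+16=34
after ADD R7, 3: R7=3+3=6
CMP R7, 12  (cmp 6,12)
JNZ L1: taken
after ADD R2, 16: R2=34+16=50
after ADD R7, 3: R7=6+3=9
CMP R7, 12  (cmp 9,12)
JNZ L1: taken
after ADD R2, 16: R2=50+16=66
after ADD R7, 3: R7=9+3=12
CMP R7, 12  (cmp 12,12)
JNZ L1: not taken
halt.

66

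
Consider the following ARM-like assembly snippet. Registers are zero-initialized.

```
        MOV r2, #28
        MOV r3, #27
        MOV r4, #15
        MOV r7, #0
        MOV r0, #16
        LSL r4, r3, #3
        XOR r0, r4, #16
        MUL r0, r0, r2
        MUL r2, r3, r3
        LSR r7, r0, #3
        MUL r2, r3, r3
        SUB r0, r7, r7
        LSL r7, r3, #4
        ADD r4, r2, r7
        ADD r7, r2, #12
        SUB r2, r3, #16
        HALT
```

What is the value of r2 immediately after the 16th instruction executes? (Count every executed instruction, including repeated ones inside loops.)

11

after MOV r2, #28: r2=28
after MOV r3, #27: r3=27
after MOV r4, #15: r4=15
after MOV r7, #0: r7=0
after MOV r0, #16: r0=16
after LSL r4, r3, #3: r4=27<<3=216
after XOR r0, r4, #16: r0=216^16=200
after MUL r0, r0, r2: r0=200*28=5600
after MUL r2, r3, r3: r2=27*27=729
after LSR r7, r0, #3: r7=5600>>3=700
after MUL r2, r3, r3: r2=27*27=729
after SUB r0, r7, r7: r0=700-700=0
after LSL r7, r3, #4: r7=27<<4=432
after ADD r4, r2, r7: r4=729+432=1161
after ADD r7, r2, #12: r7=729+12=741
after SUB r2, r3, #16: r2=27-16=11
After step 16: r2 = 11.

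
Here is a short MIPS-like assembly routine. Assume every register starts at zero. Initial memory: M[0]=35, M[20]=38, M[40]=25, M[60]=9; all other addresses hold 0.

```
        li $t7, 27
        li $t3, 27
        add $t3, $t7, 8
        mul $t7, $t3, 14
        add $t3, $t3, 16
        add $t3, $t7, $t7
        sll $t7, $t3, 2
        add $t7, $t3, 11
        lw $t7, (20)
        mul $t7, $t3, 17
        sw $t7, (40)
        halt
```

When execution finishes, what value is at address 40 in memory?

16660

$t7=27
$t3=27
$t3=27+8=35
$t7=35*14=490
$t3=35+16=51
$t3=490+490=980
$t7=980<<2=3920
$t7=980+11=991
$t7=M[20]=38
$t7=980*17=16660
sw $t7, (40) → M[40]=16660
halt.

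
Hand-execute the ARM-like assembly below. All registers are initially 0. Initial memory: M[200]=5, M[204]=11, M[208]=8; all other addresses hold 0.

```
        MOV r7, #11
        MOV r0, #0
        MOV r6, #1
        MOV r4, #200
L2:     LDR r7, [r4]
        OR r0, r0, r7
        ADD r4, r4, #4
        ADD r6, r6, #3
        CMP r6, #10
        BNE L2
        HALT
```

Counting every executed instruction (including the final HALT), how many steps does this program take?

23

MOV r7, #11 → r7=11
MOV r0, #0 → r0=0
MOV r6, #1 → r6=1
MOV r4, #200 → r4=200
LDR r7, [r4] → r7=M[200]=5
OR r0, r0, r7 → r0=0|5=5
ADD r4, r4, #4 → r4=200+4=204
ADD r6, r6, #3 → r6=1+3=4
CMP r6, #10  (cmp 4,10)
BNE L2: taken
LDR r7, [r4] → r7=M[204]=11
OR r0, r0, r7 → r0=5|11=15
ADD r4, r4, #4 → r4=204+4=208
ADD r6, r6, #3 → r6=4+3=7
CMP r6, #10  (cmp 7,10)
BNE L2: taken
LDR r7, [r4] → r7=M[208]=8
OR r0, r0, r7 → r0=15|8=15
ADD r4, r4, #4 → r4=208+4=212
ADD r6, r6, #3 → r6=7+3=10
CMP r6, #10  (cmp 10,10)
BNE L2: not taken
halt.
Total executed instructions: 23.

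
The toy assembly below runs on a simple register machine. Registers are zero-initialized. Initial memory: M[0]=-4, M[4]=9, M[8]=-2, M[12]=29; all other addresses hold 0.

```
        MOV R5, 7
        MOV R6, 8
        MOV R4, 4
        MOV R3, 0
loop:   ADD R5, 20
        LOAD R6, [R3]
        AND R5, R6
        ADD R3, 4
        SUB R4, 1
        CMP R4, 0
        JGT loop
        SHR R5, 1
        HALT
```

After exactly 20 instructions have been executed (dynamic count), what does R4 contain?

MOV R5, 7 → R5=7
MOV R6, 8 → R6=8
MOV R4, 4 → R4=4
MOV R3, 0 → R3=0
ADD R5, 20 → R5=7+20=27
LOAD R6, [R3] → R6=M[0]=-4
AND R5, R6 → R5=27&(-4)=24
ADD R3, 4 → R3=0+4=4
SUB R4, 1 → R4=4-1=3
CMP R4, 0  (cmp 3,0)
JGT loop: taken
ADD R5, 20 → R5=24+20=44
LOAD R6, [R3] → R6=M[4]=9
AND R5, R6 → R5=44&9=8
ADD R3, 4 → R3=4+4=8
SUB R4, 1 → R4=3-1=2
CMP R4, 0  (cmp 2,0)
JGT loop: taken
ADD R5, 20 → R5=8+20=28
LOAD R6, [R3] → R6=M[8]=-2
After step 20: R4 = 2.

2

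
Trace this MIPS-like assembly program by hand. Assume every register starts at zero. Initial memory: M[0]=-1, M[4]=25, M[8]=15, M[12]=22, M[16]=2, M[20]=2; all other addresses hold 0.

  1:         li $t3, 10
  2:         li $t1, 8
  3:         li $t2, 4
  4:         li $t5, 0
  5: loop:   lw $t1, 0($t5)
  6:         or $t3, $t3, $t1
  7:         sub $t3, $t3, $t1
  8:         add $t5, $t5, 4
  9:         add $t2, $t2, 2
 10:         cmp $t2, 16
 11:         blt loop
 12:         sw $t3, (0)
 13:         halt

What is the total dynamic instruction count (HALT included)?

after li $t3, 10: $t3=10
after li $t1, 8: $t1=8
after li $t2, 4: $t2=4
after li $t5, 0: $t5=0
after lw $t1, 0($t5): $t1=M[0]=-1
after or $t3, $t3, $t1: $t3=10|(-1)=-1
after sub $t3, $t3, $t1: $t3=(-1)-(-1)=0
after add $t5, $t5, 4: $t5=0+4=4
after add $t2, $t2, 2: $t2=4+2=6
cmp $t2, 16  (cmp 6,16)
blt loop: taken
after lw $t1, 0($t5): $t1=M[4]=25
after or $t3, $t3, $t1: $t3=0|25=25
after sub $t3, $t3, $t1: $t3=25-25=0
after add $t5, $t5, 4: $t5=4+4=8
after add $t2, $t2, 2: $t2=6+2=8
cmp $t2, 16  (cmp 8,16)
blt loop: taken
after lw $t1, 0($t5): $t1=M[8]=15
after or $t3, $t3, $t1: $t3=0|15=15
after sub $t3, $t3, $t1: $t3=15-15=0
after add $t5, $t5, 4: $t5=8+4=12
after add $t2, $t2, 2: $t2=8+2=10
cmp $t2, 16  (cmp 10,16)
blt loop: taken
after lw $t1, 0($t5): $t1=M[12]=22
after or $t3, $t3, $t1: $t3=0|22=22
after sub $t3, $t3, $t1: $t3=22-22=0
after add $t5, $t5, 4: $t5=12+4=16
after add $t2, $t2, 2: $t2=10+2=12
cmp $t2, 16  (cmp 12,16)
blt loop: taken
after lw $t1, 0($t5): $t1=M[16]=2
after or $t3, $t3, $t1: $t3=0|2=2
after sub $t3, $t3, $t1: $t3=2-2=0
after add $t5, $t5, 4: $t5=16+4=20
after add $t2, $t2, 2: $t2=12+2=14
cmp $t2, 16  (cmp 14,16)
blt loop: taken
after lw $t1, 0($t5): $t1=M[20]=2
after or $t3, $t3, $t1: $t3=0|2=2
after sub $t3, $t3, $t1: $t3=2-2=0
after add $t5, $t5, 4: $t5=20+4=24
after add $t2, $t2, 2: $t2=14+2=16
cmp $t2, 16  (cmp 16,16)
blt loop: not taken
sw $t3, (0) → M[0]=0
halt.
Total executed instructions: 48.

48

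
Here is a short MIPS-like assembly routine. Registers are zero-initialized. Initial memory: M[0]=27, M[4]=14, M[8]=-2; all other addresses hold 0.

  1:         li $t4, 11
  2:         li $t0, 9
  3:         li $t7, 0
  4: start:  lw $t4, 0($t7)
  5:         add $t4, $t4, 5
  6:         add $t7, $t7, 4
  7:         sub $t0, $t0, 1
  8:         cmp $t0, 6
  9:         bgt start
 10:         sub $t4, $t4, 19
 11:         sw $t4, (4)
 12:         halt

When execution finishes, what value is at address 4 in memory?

-16

$t4=11
$t0=9
$t7=0
$t4=M[0]=27
$t4=27+5=32
$t7=0+4=4
$t0=9-1=8
cmp $t0, 6  (cmp 8,6)
bgt start: taken
$t4=M[4]=14
$t4=14+5=19
$t7=4+4=8
$t0=8-1=7
cmp $t0, 6  (cmp 7,6)
bgt start: taken
$t4=M[8]=-2
$t4=(-2)+5=3
$t7=8+4=12
$t0=7-1=6
cmp $t0, 6  (cmp 6,6)
bgt start: not taken
$t4=3-19=-16
sw $t4, (4) → M[4]=-16
halt.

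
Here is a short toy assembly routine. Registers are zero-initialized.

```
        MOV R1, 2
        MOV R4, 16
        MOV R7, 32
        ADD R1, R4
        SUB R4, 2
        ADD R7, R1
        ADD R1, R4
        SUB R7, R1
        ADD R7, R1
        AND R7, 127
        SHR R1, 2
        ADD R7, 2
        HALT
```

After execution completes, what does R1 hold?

after MOV R1, 2: R1=2
after MOV R4, 16: R4=16
after MOV R7, 32: R7=32
after ADD R1, R4: R1=2+16=18
after SUB R4, 2: R4=16-2=14
after ADD R7, R1: R7=32+18=50
after ADD R1, R4: R1=18+14=32
after SUB R7, R1: R7=50-32=18
after ADD R7, R1: R7=18+32=50
after AND R7, 127: R7=50&127=50
after SHR R1, 2: R1=32>>2=8
after ADD R7, 2: R7=50+2=52
halt.

8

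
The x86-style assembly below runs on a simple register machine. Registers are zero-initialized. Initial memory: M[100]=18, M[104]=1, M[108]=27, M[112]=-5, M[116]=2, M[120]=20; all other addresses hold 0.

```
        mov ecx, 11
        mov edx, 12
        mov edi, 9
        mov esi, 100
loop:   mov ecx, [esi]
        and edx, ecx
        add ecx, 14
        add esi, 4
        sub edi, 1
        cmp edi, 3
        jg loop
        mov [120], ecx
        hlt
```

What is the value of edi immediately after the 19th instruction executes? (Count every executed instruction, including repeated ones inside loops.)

7

after mov ecx, 11: ecx=11
after mov edx, 12: edx=12
after mov edi, 9: edi=9
after mov esi, 100: esi=100
after mov ecx, [esi]: ecx=M[100]=18
after and edx, ecx: edx=12&18=0
after add ecx, 14: ecx=18+14=32
after add esi, 4: esi=100+4=104
after sub edi, 1: edi=9-1=8
cmp edi, 3  (cmp 8,3)
jg loop: taken
after mov ecx, [esi]: ecx=M[104]=1
after and edx, ecx: edx=0&1=0
after add ecx, 14: ecx=1+14=15
after add esi, 4: esi=104+4=108
after sub edi, 1: edi=8-1=7
cmp edi, 3  (cmp 7,3)
jg loop: taken
after mov ecx, [esi]: ecx=M[108]=27
After step 19: edi = 7.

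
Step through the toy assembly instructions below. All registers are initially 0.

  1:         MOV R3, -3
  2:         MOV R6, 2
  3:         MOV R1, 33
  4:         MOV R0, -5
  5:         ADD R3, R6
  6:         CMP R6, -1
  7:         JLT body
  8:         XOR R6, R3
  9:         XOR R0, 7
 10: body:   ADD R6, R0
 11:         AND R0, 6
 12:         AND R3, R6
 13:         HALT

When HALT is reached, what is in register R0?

after MOV R3, -3: R3=-3
after MOV R6, 2: R6=2
after MOV R1, 33: R1=33
after MOV R0, -5: R0=-5
after ADD R3, R6: R3=(-3)+2=-1
CMP R6, -1  (cmp 2,-1)
JLT body: not taken
after XOR R6, R3: R6=2^(-1)=-3
after XOR R0, 7: R0=(-5)^7=-4
after ADD R6, R0: R6=(-3)+(-4)=-7
after AND R0, 6: R0=(-4)&6=4
after AND R3, R6: R3=(-1)&(-7)=-7
halt.

4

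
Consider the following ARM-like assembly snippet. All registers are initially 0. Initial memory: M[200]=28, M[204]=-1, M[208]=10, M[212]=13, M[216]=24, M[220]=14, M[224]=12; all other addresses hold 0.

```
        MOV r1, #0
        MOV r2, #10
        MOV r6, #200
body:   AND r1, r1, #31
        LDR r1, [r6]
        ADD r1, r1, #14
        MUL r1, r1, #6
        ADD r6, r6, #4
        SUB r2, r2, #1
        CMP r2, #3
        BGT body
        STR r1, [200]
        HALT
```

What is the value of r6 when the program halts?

228

after MOV r1, #0: r1=0
after MOV r2, #10: r2=10
after MOV r6, #200: r6=200
after AND r1, r1, #31: r1=0&31=0
after LDR r1, [r6]: r1=M[200]=28
after ADD r1, r1, #14: r1=28+14=42
after MUL r1, r1, #6: r1=42*6=252
after ADD r6, r6, #4: r6=200+4=204
after SUB r2, r2, #1: r2=10-1=9
CMP r2, #3  (cmp 9,3)
BGT body: taken
after AND r1, r1, #31: r1=252&31=28
after LDR r1, [r6]: r1=M[204]=-1
after ADD r1, r1, #14: r1=(-1)+14=13
after MUL r1, r1, #6: r1=13*6=78
after ADD r6, r6, #4: r6=204+4=208
after SUB r2, r2, #1: r2=9-1=8
CMP r2, #3  (cmp 8,3)
BGT body: taken
after AND r1, r1, #31: r1=78&31=14
after LDR r1, [r6]: r1=M[208]=10
after ADD r1, r1, #14: r1=10+14=24
after MUL r1, r1, #6: r1=24*6=144
after ADD r6, r6, #4: r6=208+4=212
after SUB r2, r2, #1: r2=8-1=7
CMP r2, #3  (cmp 7,3)
BGT body: taken
after AND r1, r1, #31: r1=144&31=16
after LDR r1, [r6]: r1=M[212]=13
after ADD r1, r1, #14: r1=13+14=27
after MUL r1, r1, #6: r1=27*6=162
after ADD r6, r6, #4: r6=212+4=216
after SUB r2, r2, #1: r2=7-1=6
CMP r2, #3  (cmp 6,3)
BGT body: taken
after AND r1, r1, #31: r1=162&31=2
after LDR r1, [r6]: r1=M[216]=24
after ADD r1, r1, #14: r1=24+14=38
after MUL r1, r1, #6: r1=38*6=228
after ADD r6, r6, #4: r6=216+4=220
after SUB r2, r2, #1: r2=6-1=5
CMP r2, #3  (cmp 5,3)
BGT body: taken
after AND r1, r1, #31: r1=228&31=4
after LDR r1, [r6]: r1=M[220]=14
after ADD r1, r1, #14: r1=14+14=28
after MUL r1, r1, #6: r1=28*6=168
after ADD r6, r6, #4: r6=220+4=224
after SUB r2, r2, #1: r2=5-1=4
CMP r2, #3  (cmp 4,3)
BGT body: taken
after AND r1, r1, #31: r1=168&31=8
after LDR r1, [r6]: r1=M[224]=12
after ADD r1, r1, #14: r1=12+14=26
after MUL r1, r1, #6: r1=26*6=156
after ADD r6, r6, #4: r6=224+4=228
after SUB r2, r2, #1: r2=4-1=3
CMP r2, #3  (cmp 3,3)
BGT body: not taken
STR r1, [200] → M[200]=156
halt.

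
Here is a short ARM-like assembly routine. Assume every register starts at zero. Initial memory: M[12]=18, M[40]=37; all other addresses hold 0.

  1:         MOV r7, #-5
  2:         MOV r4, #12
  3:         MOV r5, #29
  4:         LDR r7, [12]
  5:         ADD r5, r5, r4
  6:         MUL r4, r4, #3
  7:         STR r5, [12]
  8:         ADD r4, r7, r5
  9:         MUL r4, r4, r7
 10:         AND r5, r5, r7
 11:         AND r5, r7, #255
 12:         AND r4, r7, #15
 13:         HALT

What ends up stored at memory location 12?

41

MOV r7, #-5 → r7=-5
MOV r4, #12 → r4=12
MOV r5, #29 → r5=29
LDR r7, [12] → r7=M[12]=18
ADD r5, r5, r4 → r5=29+12=41
MUL r4, r4, #3 → r4=12*3=36
STR r5, [12] → M[12]=41
ADD r4, r7, r5 → r4=18+41=59
MUL r4, r4, r7 → r4=59*18=1062
AND r5, r5, r7 → r5=41&18=0
AND r5, r7, #255 → r5=18&255=18
AND r4, r7, #15 → r4=18&15=2
halt.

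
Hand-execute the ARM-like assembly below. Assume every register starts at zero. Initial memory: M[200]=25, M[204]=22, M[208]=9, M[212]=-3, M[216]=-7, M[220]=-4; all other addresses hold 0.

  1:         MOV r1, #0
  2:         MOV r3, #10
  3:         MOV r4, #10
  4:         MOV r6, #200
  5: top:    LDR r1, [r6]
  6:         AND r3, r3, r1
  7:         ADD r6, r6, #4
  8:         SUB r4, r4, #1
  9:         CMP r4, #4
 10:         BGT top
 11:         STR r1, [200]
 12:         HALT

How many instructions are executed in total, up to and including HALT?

MOV r1, #0 → r1=0
MOV r3, #10 → r3=10
MOV r4, #10 → r4=10
MOV r6, #200 → r6=200
LDR r1, [r6] → r1=M[200]=25
AND r3, r3, r1 → r3=10&25=8
ADD r6, r6, #4 → r6=200+4=204
SUB r4, r4, #1 → r4=10-1=9
CMP r4, #4  (cmp 9,4)
BGT top: taken
LDR r1, [r6] → r1=M[204]=22
AND r3, r3, r1 → r3=8&22=0
ADD r6, r6, #4 → r6=204+4=208
SUB r4, r4, #1 → r4=9-1=8
CMP r4, #4  (cmp 8,4)
BGT top: taken
LDR r1, [r6] → r1=M[208]=9
AND r3, r3, r1 → r3=0&9=0
ADD r6, r6, #4 → r6=208+4=212
SUB r4, r4, #1 → r4=8-1=7
CMP r4, #4  (cmp 7,4)
BGT top: taken
LDR r1, [r6] → r1=M[212]=-3
AND r3, r3, r1 → r3=0&(-3)=0
ADD r6, r6, #4 → r6=212+4=216
SUB r4, r4, #1 → r4=7-1=6
CMP r4, #4  (cmp 6,4)
BGT top: taken
LDR r1, [r6] → r1=M[216]=-7
AND r3, r3, r1 → r3=0&(-7)=0
ADD r6, r6, #4 → r6=216+4=220
SUB r4, r4, #1 → r4=6-1=5
CMP r4, #4  (cmp 5,4)
BGT top: taken
LDR r1, [r6] → r1=M[220]=-4
AND r3, r3, r1 → r3=0&(-4)=0
ADD r6, r6, #4 → r6=220+4=224
SUB r4, r4, #1 → r4=5-1=4
CMP r4, #4  (cmp 4,4)
BGT top: not taken
STR r1, [200] → M[200]=-4
halt.
Total executed instructions: 42.

42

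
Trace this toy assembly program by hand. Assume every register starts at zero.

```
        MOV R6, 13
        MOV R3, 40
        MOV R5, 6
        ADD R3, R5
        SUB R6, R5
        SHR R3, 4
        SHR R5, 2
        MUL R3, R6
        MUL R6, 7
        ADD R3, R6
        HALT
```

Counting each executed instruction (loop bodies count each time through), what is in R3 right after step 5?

46

after MOV R6, 13: R6=13
after MOV R3, 40: R3=40
after MOV R5, 6: R5=6
after ADD R3, R5: R3=40+6=46
after SUB R6, R5: R6=13-6=7
After step 5: R3 = 46.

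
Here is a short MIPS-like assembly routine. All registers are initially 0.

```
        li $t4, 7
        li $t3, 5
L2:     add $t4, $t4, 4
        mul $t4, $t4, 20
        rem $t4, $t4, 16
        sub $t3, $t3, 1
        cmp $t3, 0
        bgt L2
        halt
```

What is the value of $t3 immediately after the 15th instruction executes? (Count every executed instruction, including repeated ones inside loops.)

3

li $t4, 7 → $t4=7
li $t3, 5 → $t3=5
add $t4, $t4, 4 → $t4=7+4=11
mul $t4, $t4, 20 → $t4=11*20=220
rem $t4, $t4, 16 → $t4=220%16=12
sub $t3, $t3, 1 → $t3=5-1=4
cmp $t3, 0  (cmp 4,0)
bgt L2: taken
add $t4, $t4, 4 → $t4=12+4=16
mul $t4, $t4, 20 → $t4=16*20=320
rem $t4, $t4, 16 → $t4=320%16=0
sub $t3, $t3, 1 → $t3=4-1=3
cmp $t3, 0  (cmp 3,0)
bgt L2: taken
add $t4, $t4, 4 → $t4=0+4=4
After step 15: $t3 = 3.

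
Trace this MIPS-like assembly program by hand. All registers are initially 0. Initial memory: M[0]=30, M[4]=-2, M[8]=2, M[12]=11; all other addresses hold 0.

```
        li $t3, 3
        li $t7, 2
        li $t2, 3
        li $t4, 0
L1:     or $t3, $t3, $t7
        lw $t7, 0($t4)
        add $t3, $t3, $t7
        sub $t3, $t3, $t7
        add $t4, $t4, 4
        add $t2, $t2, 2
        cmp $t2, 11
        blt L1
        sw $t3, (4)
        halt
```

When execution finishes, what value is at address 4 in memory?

$t3=3
$t7=2
$t2=3
$t4=0
$t3=3|2=3
$t7=M[0]=30
$t3=3+30=33
$t3=33-30=3
$t4=0+4=4
$t2=3+2=5
cmp $t2, 11  (cmp 5,11)
blt L1: taken
$t3=3|30=31
$t7=M[4]=-2
$t3=31+(-2)=29
$t3=29-(-2)=31
$t4=4+4=8
$t2=5+2=7
cmp $t2, 11  (cmp 7,11)
blt L1: taken
$t3=31|(-2)=-1
$t7=M[8]=2
$t3=(-1)+2=1
$t3=1-2=-1
$t4=8+4=12
$t2=7+2=9
cmp $t2, 11  (cmp 9,11)
blt L1: taken
$t3=(-1)|2=-1
$t7=M[12]=11
$t3=(-1)+11=10
$t3=10-11=-1
$t4=12+4=16
$t2=9+2=11
cmp $t2, 11  (cmp 11,11)
blt L1: not taken
sw $t3, (4) → M[4]=-1
halt.

-1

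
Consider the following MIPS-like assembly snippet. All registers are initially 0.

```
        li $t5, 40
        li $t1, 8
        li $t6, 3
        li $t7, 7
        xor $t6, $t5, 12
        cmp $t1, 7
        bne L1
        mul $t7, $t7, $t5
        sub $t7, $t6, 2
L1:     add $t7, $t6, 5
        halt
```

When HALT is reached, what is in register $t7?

after li $t5, 40: $t5=40
after li $t1, 8: $t1=8
after li $t6, 3: $t6=3
after li $t7, 7: $t7=7
after xor $t6, $t5, 12: $t6=40^12=36
cmp $t1, 7  (cmp 8,7)
bne L1: taken
after add $t7, $t6, 5: $t7=36+5=41
halt.

41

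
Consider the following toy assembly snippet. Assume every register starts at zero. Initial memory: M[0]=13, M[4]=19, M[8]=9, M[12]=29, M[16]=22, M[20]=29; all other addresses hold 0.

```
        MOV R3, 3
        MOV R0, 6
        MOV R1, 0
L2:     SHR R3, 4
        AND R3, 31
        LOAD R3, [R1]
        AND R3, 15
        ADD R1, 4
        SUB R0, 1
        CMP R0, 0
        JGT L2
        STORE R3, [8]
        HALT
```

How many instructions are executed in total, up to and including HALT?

53

after MOV R3, 3: R3=3
after MOV R0, 6: R0=6
after MOV R1, 0: R1=0
after SHR R3, 4: R3=3>>4=0
after AND R3, 31: R3=0&31=0
after LOAD R3, [R1]: R3=M[0]=13
after AND R3, 15: R3=13&15=13
after ADD R1, 4: R1=0+4=4
after SUB R0, 1: R0=6-1=5
CMP R0, 0  (cmp 5,0)
JGT L2: taken
after SHR R3, 4: R3=13>>4=0
after AND R3, 31: R3=0&31=0
after LOAD R3, [R1]: R3=M[4]=19
after AND R3, 15: R3=19&15=3
after ADD R1, 4: R1=4+4=8
after SUB R0, 1: R0=5-1=4
CMP R0, 0  (cmp 4,0)
JGT L2: taken
after SHR R3, 4: R3=3>>4=0
after AND R3, 31: R3=0&31=0
after LOAD R3, [R1]: R3=M[8]=9
after AND R3, 15: R3=9&15=9
after ADD R1, 4: R1=8+4=12
after SUB R0, 1: R0=4-1=3
CMP R0, 0  (cmp 3,0)
JGT L2: taken
after SHR R3, 4: R3=9>>4=0
after AND R3, 31: R3=0&31=0
after LOAD R3, [R1]: R3=M[12]=29
after AND R3, 15: R3=29&15=13
after ADD R1, 4: R1=12+4=16
after SUB R0, 1: R0=3-1=2
CMP R0, 0  (cmp 2,0)
JGT L2: taken
after SHR R3, 4: R3=13>>4=0
after AND R3, 31: R3=0&31=0
after LOAD R3, [R1]: R3=M[16]=22
after AND R3, 15: R3=22&15=6
after ADD R1, 4: R1=16+4=20
after SUB R0, 1: R0=2-1=1
CMP R0, 0  (cmp 1,0)
JGT L2: taken
after SHR R3, 4: R3=6>>4=0
after AND R3, 31: R3=0&31=0
after LOAD R3, [R1]: R3=M[20]=29
after AND R3, 15: R3=29&15=13
after ADD R1, 4: R1=20+4=24
after SUB R0, 1: R0=1-1=0
CMP R0, 0  (cmp 0,0)
JGT L2: not taken
STORE R3, [8] → M[8]=13
halt.
Total executed instructions: 53.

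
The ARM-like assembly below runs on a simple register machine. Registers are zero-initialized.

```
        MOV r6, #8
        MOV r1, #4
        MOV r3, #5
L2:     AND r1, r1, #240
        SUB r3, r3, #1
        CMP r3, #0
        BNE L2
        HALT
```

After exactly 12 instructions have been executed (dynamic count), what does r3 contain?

MOV r6, #8 → r6=8
MOV r1, #4 → r1=4
MOV r3, #5 → r3=5
AND r1, r1, #240 → r1=4&240=0
SUB r3, r3, #1 → r3=5-1=4
CMP r3, #0  (cmp 4,0)
BNE L2: taken
AND r1, r1, #240 → r1=0&240=0
SUB r3, r3, #1 → r3=4-1=3
CMP r3, #0  (cmp 3,0)
BNE L2: taken
AND r1, r1, #240 → r1=0&240=0
After step 12: r3 = 3.

3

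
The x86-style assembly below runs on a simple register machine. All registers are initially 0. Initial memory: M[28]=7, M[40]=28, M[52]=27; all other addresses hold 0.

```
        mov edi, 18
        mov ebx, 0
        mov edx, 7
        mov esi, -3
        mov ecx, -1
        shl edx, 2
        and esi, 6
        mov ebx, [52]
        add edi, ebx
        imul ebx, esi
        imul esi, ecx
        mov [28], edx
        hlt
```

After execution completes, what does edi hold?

edi=18
ebx=0
edx=7
esi=-3
ecx=-1
edx=7<<2=28
esi=(-3)&6=4
ebx=M[52]=27
edi=18+27=45
ebx=27*4=108
esi=4*(-1)=-4
mov [28], edx → M[28]=28
halt.

45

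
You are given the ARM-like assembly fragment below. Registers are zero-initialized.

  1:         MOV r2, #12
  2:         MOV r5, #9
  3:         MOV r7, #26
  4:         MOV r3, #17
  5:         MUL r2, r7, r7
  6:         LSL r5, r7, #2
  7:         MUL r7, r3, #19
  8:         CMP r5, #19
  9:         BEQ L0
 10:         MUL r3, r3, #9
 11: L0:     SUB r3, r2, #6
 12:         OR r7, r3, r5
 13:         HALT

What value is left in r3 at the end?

after MOV r2, #12: r2=12
after MOV r5, #9: r5=9
after MOV r7, #26: r7=26
after MOV r3, #17: r3=17
after MUL r2, r7, r7: r2=26*26=676
after LSL r5, r7, #2: r5=26<<2=104
after MUL r7, r3, #19: r7=17*19=323
CMP r5, #19  (cmp 104,19)
BEQ L0: not taken
after MUL r3, r3, #9: r3=17*9=153
after SUB r3, r2, #6: r3=676-6=670
after OR r7, r3, r5: r7=670|104=766
halt.

670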